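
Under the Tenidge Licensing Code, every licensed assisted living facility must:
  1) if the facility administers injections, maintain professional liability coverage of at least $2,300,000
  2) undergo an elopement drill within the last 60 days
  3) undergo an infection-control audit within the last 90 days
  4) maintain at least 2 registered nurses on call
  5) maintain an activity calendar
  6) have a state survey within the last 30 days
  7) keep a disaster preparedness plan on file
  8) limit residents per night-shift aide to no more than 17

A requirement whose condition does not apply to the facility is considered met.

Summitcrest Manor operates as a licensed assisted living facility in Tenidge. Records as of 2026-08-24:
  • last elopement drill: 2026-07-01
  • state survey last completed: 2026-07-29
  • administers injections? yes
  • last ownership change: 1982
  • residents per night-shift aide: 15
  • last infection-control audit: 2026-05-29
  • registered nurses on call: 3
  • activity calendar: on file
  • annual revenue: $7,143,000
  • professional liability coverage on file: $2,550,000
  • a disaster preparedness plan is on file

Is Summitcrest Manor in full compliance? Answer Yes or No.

1. condition 'administers injections' holds; professional liability coverage $2,550,000 ≥ $2,300,000 → met
2. elopement drill 54 days ago vs limit 60 → met
3. infection-control audit 87 days ago vs limit 90 → met
4. registered nurses on call 3 ≥ 2 → met
5. activity calendar present → met
6. state survey 26 days ago vs limit 30 → met
7. disaster preparedness plan present → met
8. residents per night-shift aide 15 ≤ 17 → met
All met.

Yes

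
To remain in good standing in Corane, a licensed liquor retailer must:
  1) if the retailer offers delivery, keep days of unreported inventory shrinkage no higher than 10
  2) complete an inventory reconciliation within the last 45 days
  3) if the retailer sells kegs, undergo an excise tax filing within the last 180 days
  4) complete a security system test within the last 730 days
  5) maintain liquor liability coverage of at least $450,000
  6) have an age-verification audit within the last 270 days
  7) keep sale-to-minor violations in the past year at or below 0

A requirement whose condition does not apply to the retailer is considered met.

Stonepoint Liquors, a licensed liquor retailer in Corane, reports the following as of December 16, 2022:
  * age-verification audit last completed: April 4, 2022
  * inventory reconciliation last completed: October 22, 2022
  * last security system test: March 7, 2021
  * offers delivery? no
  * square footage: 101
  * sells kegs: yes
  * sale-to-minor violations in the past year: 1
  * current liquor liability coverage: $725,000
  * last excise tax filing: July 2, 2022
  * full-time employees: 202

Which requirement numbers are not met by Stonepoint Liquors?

2, 7

1. condition 'offers delivery' does not hold → requirement n/a → met
2. inventory reconciliation 55 days ago vs limit 45 → not met
3. condition 'sells kegs' holds; excise tax filing 167 days ago vs limit 180 → met
4. security system test 649 days ago vs limit 730 → met
5. liquor liability coverage $725,000 ≥ $450,000 → met
6. age-verification audit 256 days ago vs limit 270 → met
7. sale-to-minor violations in the past year 1 > 0 → not met
Not met: 2, 7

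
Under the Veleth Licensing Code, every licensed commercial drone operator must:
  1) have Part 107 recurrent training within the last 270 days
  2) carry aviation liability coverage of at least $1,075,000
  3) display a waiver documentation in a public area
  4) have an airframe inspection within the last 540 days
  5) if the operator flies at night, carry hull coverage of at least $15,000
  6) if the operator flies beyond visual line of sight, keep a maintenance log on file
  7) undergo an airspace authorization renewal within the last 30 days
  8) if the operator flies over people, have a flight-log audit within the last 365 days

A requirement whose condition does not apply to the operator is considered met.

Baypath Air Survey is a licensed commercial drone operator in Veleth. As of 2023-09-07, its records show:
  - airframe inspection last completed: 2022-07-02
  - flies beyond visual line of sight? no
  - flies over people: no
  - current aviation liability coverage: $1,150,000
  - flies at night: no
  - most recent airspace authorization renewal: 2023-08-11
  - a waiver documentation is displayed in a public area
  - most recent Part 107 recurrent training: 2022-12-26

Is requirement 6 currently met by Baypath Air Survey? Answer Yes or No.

Yes

6. condition 'flies beyond visual line of sight' does not hold → requirement n/a → met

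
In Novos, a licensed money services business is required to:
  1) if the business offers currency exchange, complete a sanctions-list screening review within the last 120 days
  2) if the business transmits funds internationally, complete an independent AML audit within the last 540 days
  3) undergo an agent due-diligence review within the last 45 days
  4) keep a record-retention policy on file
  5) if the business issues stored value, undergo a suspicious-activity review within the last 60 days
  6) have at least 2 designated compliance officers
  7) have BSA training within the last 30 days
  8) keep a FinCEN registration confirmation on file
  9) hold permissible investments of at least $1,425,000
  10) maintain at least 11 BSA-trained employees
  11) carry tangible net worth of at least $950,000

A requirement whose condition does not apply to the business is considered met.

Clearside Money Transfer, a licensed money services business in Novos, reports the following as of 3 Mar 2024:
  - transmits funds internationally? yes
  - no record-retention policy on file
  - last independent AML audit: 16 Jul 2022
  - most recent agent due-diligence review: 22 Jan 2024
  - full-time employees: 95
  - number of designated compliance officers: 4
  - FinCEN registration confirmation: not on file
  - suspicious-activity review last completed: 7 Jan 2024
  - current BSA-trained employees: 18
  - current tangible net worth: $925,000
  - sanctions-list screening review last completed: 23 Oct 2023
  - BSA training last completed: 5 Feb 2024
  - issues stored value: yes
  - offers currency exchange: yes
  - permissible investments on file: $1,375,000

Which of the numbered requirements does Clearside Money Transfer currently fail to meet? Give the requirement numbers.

1. condition 'offers currency exchange' holds; sanctions-list screening review 132 days ago vs limit 120 → not met
2. condition 'transmits funds internationally' holds; independent AML audit 596 days ago vs limit 540 → not met
3. agent due-diligence review 41 days ago vs limit 45 → met
4. record-retention policy absent → not met
5. condition 'issues stored value' holds; suspicious-activity review 56 days ago vs limit 60 → met
6. designated compliance officers 4 ≥ 2 → met
7. BSA training 27 days ago vs limit 30 → met
8. FinCEN registration confirmation absent → not met
9. permissible investments $1,375,000 < $1,425,000 → not met
10. BSA-trained employees 18 ≥ 11 → met
11. tangible net worth $925,000 < $950,000 → not met
Not met: 1, 2, 4, 8, 9, 11

1, 2, 4, 8, 9, 11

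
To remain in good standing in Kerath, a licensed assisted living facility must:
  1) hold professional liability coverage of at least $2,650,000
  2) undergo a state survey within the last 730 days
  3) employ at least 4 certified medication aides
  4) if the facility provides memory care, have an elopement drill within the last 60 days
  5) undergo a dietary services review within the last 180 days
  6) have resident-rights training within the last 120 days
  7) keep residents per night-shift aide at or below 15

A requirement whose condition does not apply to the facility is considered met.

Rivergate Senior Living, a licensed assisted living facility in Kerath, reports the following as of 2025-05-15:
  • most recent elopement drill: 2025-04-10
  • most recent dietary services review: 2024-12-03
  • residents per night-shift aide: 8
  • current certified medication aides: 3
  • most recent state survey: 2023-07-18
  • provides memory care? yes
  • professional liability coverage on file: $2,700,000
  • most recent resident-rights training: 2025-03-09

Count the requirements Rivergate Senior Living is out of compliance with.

1. professional liability coverage $2,700,000 ≥ $2,650,000 → met
2. state survey 667 days ago vs limit 730 → met
3. certified medication aides 3 < 4 → not met
4. condition 'provides memory care' holds; elopement drill 35 days ago vs limit 60 → met
5. dietary services review 163 days ago vs limit 180 → met
6. resident-rights training 67 days ago vs limit 120 → met
7. residents per night-shift aide 8 ≤ 15 → met
Not met: 1 of 7

1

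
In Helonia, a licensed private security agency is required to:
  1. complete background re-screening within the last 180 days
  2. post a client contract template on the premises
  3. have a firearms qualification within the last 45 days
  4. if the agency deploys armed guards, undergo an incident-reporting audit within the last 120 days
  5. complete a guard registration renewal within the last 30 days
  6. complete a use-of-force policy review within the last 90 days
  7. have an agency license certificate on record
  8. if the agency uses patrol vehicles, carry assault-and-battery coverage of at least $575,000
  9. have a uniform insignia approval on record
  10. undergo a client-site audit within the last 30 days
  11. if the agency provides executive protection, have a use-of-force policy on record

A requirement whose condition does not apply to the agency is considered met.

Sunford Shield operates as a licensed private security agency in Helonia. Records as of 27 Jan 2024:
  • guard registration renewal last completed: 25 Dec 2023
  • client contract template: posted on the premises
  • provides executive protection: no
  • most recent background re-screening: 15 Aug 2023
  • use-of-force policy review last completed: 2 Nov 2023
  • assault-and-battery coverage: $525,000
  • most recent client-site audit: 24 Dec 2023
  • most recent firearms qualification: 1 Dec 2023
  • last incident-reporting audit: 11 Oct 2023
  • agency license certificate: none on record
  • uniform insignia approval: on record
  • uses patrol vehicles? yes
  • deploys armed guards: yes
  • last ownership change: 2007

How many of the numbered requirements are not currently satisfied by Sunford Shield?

5

1. background re-screening 165 days ago vs limit 180 → met
2. client contract template present → met
3. firearms qualification 57 days ago vs limit 45 → not met
4. condition 'deploys armed guards' holds; incident-reporting audit 108 days ago vs limit 120 → met
5. guard registration renewal 33 days ago vs limit 30 → not met
6. use-of-force policy review 86 days ago vs limit 90 → met
7. agency license certificate absent → not met
8. condition 'uses patrol vehicles' holds; assault-and-battery coverage $525,000 < $575,000 → not met
9. uniform insignia approval present → met
10. client-site audit 34 days ago vs limit 30 → not met
11. condition 'provides executive protection' does not hold → requirement n/a → met
Not met: 5 of 11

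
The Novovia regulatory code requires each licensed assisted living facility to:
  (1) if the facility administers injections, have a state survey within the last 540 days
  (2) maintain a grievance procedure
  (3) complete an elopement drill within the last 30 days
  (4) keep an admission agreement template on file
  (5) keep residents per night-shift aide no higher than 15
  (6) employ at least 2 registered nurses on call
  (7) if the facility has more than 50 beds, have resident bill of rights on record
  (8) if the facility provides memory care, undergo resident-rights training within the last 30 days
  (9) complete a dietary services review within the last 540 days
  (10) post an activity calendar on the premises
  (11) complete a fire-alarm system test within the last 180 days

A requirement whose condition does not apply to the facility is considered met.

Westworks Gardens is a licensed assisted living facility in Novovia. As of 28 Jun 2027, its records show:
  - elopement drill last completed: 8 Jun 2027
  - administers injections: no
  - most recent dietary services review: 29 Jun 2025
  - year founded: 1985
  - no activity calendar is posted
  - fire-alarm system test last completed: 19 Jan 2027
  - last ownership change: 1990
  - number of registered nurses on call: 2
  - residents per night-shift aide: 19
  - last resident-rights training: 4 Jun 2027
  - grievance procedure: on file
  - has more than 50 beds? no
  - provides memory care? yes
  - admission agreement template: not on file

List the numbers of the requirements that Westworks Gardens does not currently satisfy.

1. condition 'administers injections' does not hold → requirement n/a → met
2. grievance procedure present → met
3. elopement drill 20 days ago vs limit 30 → met
4. admission agreement template absent → not met
5. residents per night-shift aide 19 > 15 → not met
6. registered nurses on call 2 ≥ 2 → met
7. condition 'has more than 50 beds' does not hold → requirement n/a → met
8. condition 'provides memory care' holds; resident-rights training 24 days ago vs limit 30 → met
9. dietary services review 729 days ago vs limit 540 → not met
10. activity calendar absent → not met
11. fire-alarm system test 160 days ago vs limit 180 → met
Not met: 4, 5, 9, 10

4, 5, 9, 10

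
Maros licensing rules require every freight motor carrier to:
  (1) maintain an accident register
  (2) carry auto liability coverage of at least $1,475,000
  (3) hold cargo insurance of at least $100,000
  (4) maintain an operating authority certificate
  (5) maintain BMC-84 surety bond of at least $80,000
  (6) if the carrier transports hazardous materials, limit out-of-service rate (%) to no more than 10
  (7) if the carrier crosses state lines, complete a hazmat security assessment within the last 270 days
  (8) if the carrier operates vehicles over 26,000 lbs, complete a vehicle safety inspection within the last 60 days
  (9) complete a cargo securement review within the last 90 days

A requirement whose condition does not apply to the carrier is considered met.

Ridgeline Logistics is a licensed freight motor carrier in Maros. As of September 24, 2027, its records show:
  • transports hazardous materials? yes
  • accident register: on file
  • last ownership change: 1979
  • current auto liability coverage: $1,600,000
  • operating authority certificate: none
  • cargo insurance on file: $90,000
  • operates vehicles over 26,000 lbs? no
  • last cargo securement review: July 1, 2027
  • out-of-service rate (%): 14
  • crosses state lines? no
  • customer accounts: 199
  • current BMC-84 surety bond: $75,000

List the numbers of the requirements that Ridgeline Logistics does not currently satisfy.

3, 4, 5, 6

1. accident register present → met
2. auto liability coverage $1,600,000 ≥ $1,475,000 → met
3. cargo insurance $90,000 < $100,000 → not met
4. operating authority certificate absent → not met
5. BMC-84 surety bond $75,000 < $80,000 → not met
6. condition 'transports hazardous materials' holds; out-of-service rate (%) 14 > 10 → not met
7. condition 'crosses state lines' does not hold → requirement n/a → met
8. condition 'operates vehicles over 26,000 lbs' does not hold → requirement n/a → met
9. cargo securement review 85 days ago vs limit 90 → met
Not met: 3, 4, 5, 6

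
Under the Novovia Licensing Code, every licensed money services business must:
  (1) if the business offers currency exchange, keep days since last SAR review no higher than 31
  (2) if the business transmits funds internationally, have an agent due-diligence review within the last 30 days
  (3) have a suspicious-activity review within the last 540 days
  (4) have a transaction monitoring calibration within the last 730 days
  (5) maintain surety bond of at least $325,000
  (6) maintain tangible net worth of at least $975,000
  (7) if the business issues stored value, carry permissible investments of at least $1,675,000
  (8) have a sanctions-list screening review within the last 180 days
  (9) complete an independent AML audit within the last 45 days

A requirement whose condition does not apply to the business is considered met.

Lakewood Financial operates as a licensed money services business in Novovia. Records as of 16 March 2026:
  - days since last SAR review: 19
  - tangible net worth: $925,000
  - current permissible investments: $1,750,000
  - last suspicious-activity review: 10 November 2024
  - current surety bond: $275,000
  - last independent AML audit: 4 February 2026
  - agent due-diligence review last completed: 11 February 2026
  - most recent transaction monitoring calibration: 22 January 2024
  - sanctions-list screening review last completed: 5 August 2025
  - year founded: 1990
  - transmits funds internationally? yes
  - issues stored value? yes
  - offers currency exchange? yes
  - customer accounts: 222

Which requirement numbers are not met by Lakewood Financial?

1. condition 'offers currency exchange' holds; days since last SAR review 19 ≤ 31 → met
2. condition 'transmits funds internationally' holds; agent due-diligence review 33 days ago vs limit 30 → not met
3. suspicious-activity review 491 days ago vs limit 540 → met
4. transaction monitoring calibration 784 days ago vs limit 730 → not met
5. surety bond $275,000 < $325,000 → not met
6. tangible net worth $925,000 < $975,000 → not met
7. condition 'issues stored value' holds; permissible investments $1,750,000 ≥ $1,675,000 → met
8. sanctions-list screening review 223 days ago vs limit 180 → not met
9. independent AML audit 40 days ago vs limit 45 → met
Not met: 2, 4, 5, 6, 8

2, 4, 5, 6, 8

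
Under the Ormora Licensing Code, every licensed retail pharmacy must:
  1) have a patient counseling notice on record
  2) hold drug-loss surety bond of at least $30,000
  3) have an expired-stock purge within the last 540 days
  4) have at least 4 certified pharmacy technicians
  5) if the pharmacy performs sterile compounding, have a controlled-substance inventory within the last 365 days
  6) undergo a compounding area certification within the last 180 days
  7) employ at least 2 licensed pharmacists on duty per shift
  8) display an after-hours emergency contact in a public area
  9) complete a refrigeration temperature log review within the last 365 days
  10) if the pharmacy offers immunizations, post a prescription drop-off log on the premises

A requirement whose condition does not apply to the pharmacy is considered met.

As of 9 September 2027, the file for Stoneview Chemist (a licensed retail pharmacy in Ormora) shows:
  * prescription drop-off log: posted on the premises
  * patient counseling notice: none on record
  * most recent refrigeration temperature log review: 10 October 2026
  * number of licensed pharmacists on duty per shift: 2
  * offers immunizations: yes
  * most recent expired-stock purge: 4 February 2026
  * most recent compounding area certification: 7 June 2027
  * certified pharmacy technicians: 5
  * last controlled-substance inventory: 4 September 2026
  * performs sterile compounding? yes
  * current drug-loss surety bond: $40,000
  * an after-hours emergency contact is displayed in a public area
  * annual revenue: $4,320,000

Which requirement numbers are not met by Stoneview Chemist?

1. patient counseling notice absent → not met
2. drug-loss surety bond $40,000 ≥ $30,000 → met
3. expired-stock purge 582 days ago vs limit 540 → not met
4. certified pharmacy technicians 5 ≥ 4 → met
5. condition 'performs sterile compounding' holds; controlled-substance inventory 370 days ago vs limit 365 → not met
6. compounding area certification 94 days ago vs limit 180 → met
7. licensed pharmacists on duty per shift 2 ≥ 2 → met
8. after-hours emergency contact present → met
9. refrigeration temperature log review 334 days ago vs limit 365 → met
10. condition 'offers immunizations' holds; prescription drop-off log present → met
Not met: 1, 3, 5

1, 3, 5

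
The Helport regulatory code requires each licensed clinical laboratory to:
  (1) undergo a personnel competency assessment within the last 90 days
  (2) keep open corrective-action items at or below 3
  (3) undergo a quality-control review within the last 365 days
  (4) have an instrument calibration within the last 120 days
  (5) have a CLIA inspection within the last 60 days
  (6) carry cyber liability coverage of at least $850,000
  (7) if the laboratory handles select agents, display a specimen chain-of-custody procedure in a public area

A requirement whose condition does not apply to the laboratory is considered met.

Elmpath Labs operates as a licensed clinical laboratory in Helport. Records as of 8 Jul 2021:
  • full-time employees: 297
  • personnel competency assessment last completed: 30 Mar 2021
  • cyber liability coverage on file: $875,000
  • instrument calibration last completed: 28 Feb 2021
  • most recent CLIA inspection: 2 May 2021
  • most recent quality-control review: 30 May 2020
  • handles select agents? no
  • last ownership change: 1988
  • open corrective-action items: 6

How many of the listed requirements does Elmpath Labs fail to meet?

5

1. personnel competency assessment 100 days ago vs limit 90 → not met
2. open corrective-action items 6 > 3 → not met
3. quality-control review 404 days ago vs limit 365 → not met
4. instrument calibration 130 days ago vs limit 120 → not met
5. CLIA inspection 67 days ago vs limit 60 → not met
6. cyber liability coverage $875,000 ≥ $850,000 → met
7. condition 'handles select agents' does not hold → requirement n/a → met
Not met: 5 of 7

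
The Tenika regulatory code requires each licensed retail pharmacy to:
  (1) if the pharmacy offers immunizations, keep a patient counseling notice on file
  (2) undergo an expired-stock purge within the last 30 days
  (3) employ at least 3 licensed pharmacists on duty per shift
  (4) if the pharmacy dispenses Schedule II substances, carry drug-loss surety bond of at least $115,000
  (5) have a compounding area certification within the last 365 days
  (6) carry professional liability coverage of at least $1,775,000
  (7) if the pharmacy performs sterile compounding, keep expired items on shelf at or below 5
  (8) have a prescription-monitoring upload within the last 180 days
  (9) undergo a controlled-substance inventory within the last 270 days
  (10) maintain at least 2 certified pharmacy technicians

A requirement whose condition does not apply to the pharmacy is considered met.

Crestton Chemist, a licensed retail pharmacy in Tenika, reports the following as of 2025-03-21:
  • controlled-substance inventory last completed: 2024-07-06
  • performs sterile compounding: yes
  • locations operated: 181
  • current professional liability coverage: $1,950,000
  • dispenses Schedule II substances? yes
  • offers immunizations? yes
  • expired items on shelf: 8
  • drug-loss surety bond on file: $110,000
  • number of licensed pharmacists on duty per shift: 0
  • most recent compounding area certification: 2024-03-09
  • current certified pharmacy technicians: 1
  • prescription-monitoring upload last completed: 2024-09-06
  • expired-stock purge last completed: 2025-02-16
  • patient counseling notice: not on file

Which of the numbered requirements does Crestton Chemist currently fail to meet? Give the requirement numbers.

1, 2, 3, 4, 5, 7, 8, 10

1. condition 'offers immunizations' holds; patient counseling notice absent → not met
2. expired-stock purge 33 days ago vs limit 30 → not met
3. licensed pharmacists on duty per shift 0 < 3 → not met
4. condition 'dispenses Schedule II substances' holds; drug-loss surety bond $110,000 < $115,000 → not met
5. compounding area certification 377 days ago vs limit 365 → not met
6. professional liability coverage $1,950,000 ≥ $1,775,000 → met
7. condition 'performs sterile compounding' holds; expired items on shelf 8 > 5 → not met
8. prescription-monitoring upload 196 days ago vs limit 180 → not met
9. controlled-substance inventory 258 days ago vs limit 270 → met
10. certified pharmacy technicians 1 < 2 → not met
Not met: 1, 2, 3, 4, 5, 7, 8, 10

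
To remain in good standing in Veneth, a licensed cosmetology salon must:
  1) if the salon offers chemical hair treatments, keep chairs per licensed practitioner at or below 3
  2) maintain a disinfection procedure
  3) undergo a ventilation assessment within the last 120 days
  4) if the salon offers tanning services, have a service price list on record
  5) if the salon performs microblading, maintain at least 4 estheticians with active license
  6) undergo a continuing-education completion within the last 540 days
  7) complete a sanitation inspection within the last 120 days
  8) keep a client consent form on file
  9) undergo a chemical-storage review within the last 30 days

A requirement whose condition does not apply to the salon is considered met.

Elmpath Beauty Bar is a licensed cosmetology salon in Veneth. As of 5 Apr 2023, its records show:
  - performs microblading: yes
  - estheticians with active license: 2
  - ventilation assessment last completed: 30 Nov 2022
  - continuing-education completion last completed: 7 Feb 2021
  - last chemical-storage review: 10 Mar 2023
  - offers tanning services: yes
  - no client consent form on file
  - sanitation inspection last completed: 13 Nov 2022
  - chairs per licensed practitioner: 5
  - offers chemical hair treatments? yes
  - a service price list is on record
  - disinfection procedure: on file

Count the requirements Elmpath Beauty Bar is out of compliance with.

6

1. condition 'offers chemical hair treatments' holds; chairs per licensed practitioner 5 > 3 → not met
2. disinfection procedure present → met
3. ventilation assessment 126 days ago vs limit 120 → not met
4. condition 'offers tanning services' holds; service price list present → met
5. condition 'performs microblading' holds; estheticians with active license 2 < 4 → not met
6. continuing-education completion 787 days ago vs limit 540 → not met
7. sanitation inspection 143 days ago vs limit 120 → not met
8. client consent form absent → not met
9. chemical-storage review 26 days ago vs limit 30 → met
Not met: 6 of 9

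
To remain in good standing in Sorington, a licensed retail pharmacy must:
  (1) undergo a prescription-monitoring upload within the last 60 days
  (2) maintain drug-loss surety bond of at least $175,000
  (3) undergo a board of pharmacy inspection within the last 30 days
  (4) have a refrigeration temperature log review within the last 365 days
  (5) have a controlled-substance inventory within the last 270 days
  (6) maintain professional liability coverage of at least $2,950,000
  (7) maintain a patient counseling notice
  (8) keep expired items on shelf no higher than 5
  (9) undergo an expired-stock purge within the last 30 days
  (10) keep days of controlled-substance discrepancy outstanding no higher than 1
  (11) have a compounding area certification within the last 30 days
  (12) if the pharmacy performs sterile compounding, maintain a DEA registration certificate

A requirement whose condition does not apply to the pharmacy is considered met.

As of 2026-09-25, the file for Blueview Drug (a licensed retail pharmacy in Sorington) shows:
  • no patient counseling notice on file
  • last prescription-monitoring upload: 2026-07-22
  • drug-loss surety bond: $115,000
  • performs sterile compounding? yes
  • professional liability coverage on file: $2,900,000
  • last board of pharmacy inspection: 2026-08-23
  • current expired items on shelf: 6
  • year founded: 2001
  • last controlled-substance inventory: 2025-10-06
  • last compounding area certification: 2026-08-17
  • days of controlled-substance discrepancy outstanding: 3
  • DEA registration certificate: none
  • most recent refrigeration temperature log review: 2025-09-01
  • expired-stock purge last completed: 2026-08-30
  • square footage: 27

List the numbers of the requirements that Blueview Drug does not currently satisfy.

1. prescription-monitoring upload 65 days ago vs limit 60 → not met
2. drug-loss surety bond $115,000 < $175,000 → not met
3. board of pharmacy inspection 33 days ago vs limit 30 → not met
4. refrigeration temperature log review 389 days ago vs limit 365 → not met
5. controlled-substance inventory 354 days ago vs limit 270 → not met
6. professional liability coverage $2,900,000 < $2,950,000 → not met
7. patient counseling notice absent → not met
8. expired items on shelf 6 > 5 → not met
9. expired-stock purge 26 days ago vs limit 30 → met
10. days of controlled-substance discrepancy outstanding 3 > 1 → not met
11. compounding area certification 39 days ago vs limit 30 → not met
12. condition 'performs sterile compounding' holds; DEA registration certificate absent → not met
Not met: 1, 2, 3, 4, 5, 6, 7, 8, 10, 11, 12

1, 2, 3, 4, 5, 6, 7, 8, 10, 11, 12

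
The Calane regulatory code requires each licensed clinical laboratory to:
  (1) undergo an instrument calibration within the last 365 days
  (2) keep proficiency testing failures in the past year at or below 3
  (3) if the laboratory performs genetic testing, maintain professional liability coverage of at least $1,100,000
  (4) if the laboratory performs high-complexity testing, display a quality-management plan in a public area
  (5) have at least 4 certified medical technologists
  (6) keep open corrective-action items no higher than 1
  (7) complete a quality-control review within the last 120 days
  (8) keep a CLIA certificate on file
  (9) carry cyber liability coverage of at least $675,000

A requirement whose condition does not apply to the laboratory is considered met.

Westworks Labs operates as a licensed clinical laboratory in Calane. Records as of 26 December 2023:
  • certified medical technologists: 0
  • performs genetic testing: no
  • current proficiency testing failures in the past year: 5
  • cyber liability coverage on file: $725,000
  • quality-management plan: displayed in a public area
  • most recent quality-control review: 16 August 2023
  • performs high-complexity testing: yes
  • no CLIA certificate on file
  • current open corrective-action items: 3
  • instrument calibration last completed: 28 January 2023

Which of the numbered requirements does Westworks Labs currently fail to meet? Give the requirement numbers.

2, 5, 6, 7, 8

1. instrument calibration 332 days ago vs limit 365 → met
2. proficiency testing failures in the past year 5 > 3 → not met
3. condition 'performs genetic testing' does not hold → requirement n/a → met
4. condition 'performs high-complexity testing' holds; quality-management plan present → met
5. certified medical technologists 0 < 4 → not met
6. open corrective-action items 3 > 1 → not met
7. quality-control review 132 days ago vs limit 120 → not met
8. CLIA certificate absent → not met
9. cyber liability coverage $725,000 ≥ $675,000 → met
Not met: 2, 5, 6, 7, 8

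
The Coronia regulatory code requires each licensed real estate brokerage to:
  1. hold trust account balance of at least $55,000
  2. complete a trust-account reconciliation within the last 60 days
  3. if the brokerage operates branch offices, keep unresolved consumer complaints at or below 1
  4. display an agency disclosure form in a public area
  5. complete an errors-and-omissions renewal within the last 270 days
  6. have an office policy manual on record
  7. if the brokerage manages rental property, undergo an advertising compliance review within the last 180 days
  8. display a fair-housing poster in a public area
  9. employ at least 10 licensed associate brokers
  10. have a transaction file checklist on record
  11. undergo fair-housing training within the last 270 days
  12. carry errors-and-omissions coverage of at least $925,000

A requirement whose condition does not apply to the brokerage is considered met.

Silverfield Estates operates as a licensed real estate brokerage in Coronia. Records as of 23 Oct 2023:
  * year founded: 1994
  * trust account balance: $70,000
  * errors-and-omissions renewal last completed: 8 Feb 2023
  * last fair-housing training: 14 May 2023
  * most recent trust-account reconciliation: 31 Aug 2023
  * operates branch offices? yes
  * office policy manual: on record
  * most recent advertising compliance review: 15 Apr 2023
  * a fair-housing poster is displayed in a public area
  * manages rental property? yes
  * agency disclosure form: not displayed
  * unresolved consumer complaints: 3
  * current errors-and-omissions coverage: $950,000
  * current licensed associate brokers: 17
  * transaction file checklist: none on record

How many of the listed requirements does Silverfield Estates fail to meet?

1. trust account balance $70,000 ≥ $55,000 → met
2. trust-account reconciliation 53 days ago vs limit 60 → met
3. condition 'operates branch offices' holds; unresolved consumer complaints 3 > 1 → not met
4. agency disclosure form absent → not met
5. errors-and-omissions renewal 257 days ago vs limit 270 → met
6. office policy manual present → met
7. condition 'manages rental property' holds; advertising compliance review 191 days ago vs limit 180 → not met
8. fair-housing poster present → met
9. licensed associate brokers 17 ≥ 10 → met
10. transaction file checklist absent → not met
11. fair-housing training 162 days ago vs limit 270 → met
12. errors-and-omissions coverage $950,000 ≥ $925,000 → met
Not met: 4 of 12

4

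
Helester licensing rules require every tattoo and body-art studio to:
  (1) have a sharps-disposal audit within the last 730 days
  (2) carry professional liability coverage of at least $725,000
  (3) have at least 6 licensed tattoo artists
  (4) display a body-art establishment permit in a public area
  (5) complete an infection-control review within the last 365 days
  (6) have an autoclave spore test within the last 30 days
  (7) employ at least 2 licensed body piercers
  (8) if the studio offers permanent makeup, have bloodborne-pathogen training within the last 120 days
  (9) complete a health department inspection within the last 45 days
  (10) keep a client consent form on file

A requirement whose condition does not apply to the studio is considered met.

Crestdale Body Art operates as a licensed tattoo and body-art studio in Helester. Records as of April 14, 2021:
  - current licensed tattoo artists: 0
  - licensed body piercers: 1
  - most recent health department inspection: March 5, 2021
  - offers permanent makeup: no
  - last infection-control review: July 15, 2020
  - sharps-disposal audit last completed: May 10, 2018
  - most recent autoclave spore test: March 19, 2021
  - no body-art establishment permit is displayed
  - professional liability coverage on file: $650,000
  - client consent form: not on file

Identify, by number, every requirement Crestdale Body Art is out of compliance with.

1. sharps-disposal audit 1070 days ago vs limit 730 → not met
2. professional liability coverage $650,000 < $725,000 → not met
3. licensed tattoo artists 0 < 6 → not met
4. body-art establishment permit absent → not met
5. infection-control review 273 days ago vs limit 365 → met
6. autoclave spore test 26 days ago vs limit 30 → met
7. licensed body piercers 1 < 2 → not met
8. condition 'offers permanent makeup' does not hold → requirement n/a → met
9. health department inspection 40 days ago vs limit 45 → met
10. client consent form absent → not met
Not met: 1, 2, 3, 4, 7, 10

1, 2, 3, 4, 7, 10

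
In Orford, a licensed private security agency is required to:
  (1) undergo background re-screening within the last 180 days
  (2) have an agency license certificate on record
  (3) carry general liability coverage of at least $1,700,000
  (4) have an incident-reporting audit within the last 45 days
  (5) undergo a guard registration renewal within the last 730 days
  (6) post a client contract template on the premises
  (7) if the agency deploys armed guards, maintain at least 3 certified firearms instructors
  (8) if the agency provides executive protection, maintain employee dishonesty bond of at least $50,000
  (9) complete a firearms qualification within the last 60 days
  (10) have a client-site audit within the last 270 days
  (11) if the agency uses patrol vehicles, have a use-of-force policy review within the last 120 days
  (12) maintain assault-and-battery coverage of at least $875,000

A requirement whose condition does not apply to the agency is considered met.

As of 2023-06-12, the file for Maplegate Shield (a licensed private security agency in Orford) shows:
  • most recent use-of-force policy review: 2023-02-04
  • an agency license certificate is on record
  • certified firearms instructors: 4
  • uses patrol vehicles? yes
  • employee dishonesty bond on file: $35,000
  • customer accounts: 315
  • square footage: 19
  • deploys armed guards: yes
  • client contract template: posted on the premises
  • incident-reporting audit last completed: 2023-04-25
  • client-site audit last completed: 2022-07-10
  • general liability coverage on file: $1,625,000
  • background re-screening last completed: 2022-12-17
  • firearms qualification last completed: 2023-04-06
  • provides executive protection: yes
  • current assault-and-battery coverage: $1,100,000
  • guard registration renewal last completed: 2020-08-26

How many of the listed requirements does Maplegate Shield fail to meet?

1. background re-screening 177 days ago vs limit 180 → met
2. agency license certificate present → met
3. general liability coverage $1,625,000 < $1,700,000 → not met
4. incident-reporting audit 48 days ago vs limit 45 → not met
5. guard registration renewal 1020 days ago vs limit 730 → not met
6. client contract template present → met
7. condition 'deploys armed guards' holds; certified firearms instructors 4 ≥ 3 → met
8. condition 'provides executive protection' holds; employee dishonesty bond $35,000 < $50,000 → not met
9. firearms qualification 67 days ago vs limit 60 → not met
10. client-site audit 337 days ago vs limit 270 → not met
11. condition 'uses patrol vehicles' holds; use-of-force policy review 128 days ago vs limit 120 → not met
12. assault-and-battery coverage $1,100,000 ≥ $875,000 → met
Not met: 7 of 12

7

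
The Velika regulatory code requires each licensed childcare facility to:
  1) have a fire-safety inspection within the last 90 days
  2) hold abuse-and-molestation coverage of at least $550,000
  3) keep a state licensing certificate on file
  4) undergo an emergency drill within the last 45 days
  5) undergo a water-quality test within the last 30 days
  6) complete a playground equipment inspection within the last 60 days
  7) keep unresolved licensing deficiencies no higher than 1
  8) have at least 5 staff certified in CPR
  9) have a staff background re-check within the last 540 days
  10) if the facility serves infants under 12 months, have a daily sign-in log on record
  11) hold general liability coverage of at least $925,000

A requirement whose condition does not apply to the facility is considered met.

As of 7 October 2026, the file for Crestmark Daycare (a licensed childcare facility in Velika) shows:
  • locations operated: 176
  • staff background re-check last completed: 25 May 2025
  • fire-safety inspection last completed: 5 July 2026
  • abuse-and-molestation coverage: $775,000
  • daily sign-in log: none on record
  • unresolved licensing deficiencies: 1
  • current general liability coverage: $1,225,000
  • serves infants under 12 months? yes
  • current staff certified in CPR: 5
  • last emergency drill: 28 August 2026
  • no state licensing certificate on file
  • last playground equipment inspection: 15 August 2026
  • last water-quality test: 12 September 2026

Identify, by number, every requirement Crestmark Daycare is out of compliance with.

1, 3, 10

1. fire-safety inspection 94 days ago vs limit 90 → not met
2. abuse-and-molestation coverage $775,000 ≥ $550,000 → met
3. state licensing certificate absent → not met
4. emergency drill 40 days ago vs limit 45 → met
5. water-quality test 25 days ago vs limit 30 → met
6. playground equipment inspection 53 days ago vs limit 60 → met
7. unresolved licensing deficiencies 1 ≤ 1 → met
8. staff certified in CPR 5 ≥ 5 → met
9. staff background re-check 500 days ago vs limit 540 → met
10. condition 'serves infants under 12 months' holds; daily sign-in log absent → not met
11. general liability coverage $1,225,000 ≥ $925,000 → met
Not met: 1, 3, 10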